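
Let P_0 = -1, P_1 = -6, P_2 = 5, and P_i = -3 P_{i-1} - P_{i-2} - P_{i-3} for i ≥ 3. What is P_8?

1523

P_3 = -3*5 - (-6) - (-1) = -8
P_4 = -3*(-8) - 5 - (-6) = 25
P_5 = -3*25 - (-8) - 5 = -72
P_6 = -3*(-72) - 25 - (-8) = 199
P_7 = -3*199 - (-72) - 25 = -550
P_8 = -3*(-550) - 199 - (-72) = 1523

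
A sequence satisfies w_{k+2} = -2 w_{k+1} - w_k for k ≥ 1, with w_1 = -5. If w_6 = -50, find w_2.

-6

Let w_2 = z.
w_3 = 5 - 2z
w_4 = -10 + 3z
w_5 = 15 - 4z
w_6 = -20 + 5z
So -20 + 5z = -50, giving z = -6.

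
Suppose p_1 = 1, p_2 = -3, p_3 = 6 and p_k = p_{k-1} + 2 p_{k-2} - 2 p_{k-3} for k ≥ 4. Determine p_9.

p_4 = 6 + 2*(-3) - 2*1 = -2
p_5 = (-2) + 2*6 - 2*(-3) = 16
p_6 = 16 + 2*(-2) - 2*6 = 0
p_7 = 0 + 2*16 - 2*(-2) = 36
p_8 = 36 + 2*0 - 2*16 = 4
p_9 = 4 + 2*36 - 2*0 = 76

76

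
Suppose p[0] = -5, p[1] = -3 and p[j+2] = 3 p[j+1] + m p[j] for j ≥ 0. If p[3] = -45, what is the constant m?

p[2] = -9 - 5m
p[3] = -27 - 18m
So -27 - 18m = -45, giving m = 1.

1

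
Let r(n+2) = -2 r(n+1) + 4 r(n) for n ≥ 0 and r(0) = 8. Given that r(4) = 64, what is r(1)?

8

Let r(1) = w.
r(2) = 32 - 2w
r(3) = -64 + 8w
r(4) = 256 - 24w
So 256 - 24w = 64, giving w = 8.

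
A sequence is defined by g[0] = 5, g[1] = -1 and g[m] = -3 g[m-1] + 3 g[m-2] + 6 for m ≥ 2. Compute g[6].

4029

g[2] = -3·(-1) + 3·5 + 6 = 24
g[3] = -3·24 + 3·(-1) + 6 = -69
g[4] = -3·(-69) + 3·24 + 6 = 285
g[5] = -3·285 + 3·(-69) + 6 = -1056
g[6] = -3·(-1056) + 3·285 + 6 = 4029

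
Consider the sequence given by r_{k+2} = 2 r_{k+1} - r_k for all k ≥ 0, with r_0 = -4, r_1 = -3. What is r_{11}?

r_2 = 2*(-3) - (-4) = -2
r_3 = 2*(-2) - (-3) = -1
r_4 = 2*(-1) - (-2) = 0
r_5 = 2*0 - (-1) = 1
r_6 = 2*1 - 0 = 2
r_7 = 2*2 - 1 = 3
r_8 = 2*3 - 2 = 4
r_9 = 2*4 - 3 = 5
r_{10} = 2*5 - 4 = 6
r_{11} = 2*6 - 5 = 7

7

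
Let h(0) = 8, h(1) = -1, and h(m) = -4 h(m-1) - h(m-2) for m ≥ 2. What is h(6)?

h(2) = -4·(-1) - 8 = -4
h(3) = -4·(-4) - (-1) = 17
h(4) = -4·17 - (-4) = -64
h(5) = -4·(-64) - 17 = 239
h(6) = -4·239 - (-64) = -892

-892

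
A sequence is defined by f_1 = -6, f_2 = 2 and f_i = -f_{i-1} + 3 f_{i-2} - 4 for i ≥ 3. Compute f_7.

-486

f_3 = -2 + 3(-6) - 4 = -24
f_4 = -(-24) + 3(2) - 4 = 26
f_5 = -26 + 3(-24) - 4 = -102
f_6 = -(-102) + 3(26) - 4 = 176
f_7 = -176 + 3(-102) - 4 = -486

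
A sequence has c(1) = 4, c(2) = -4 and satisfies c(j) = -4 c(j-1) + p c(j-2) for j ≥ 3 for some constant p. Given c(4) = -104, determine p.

2

c(3) = 16 + 4p
c(4) = -64 - 20p
So -64 - 20p = -104, giving p = 2.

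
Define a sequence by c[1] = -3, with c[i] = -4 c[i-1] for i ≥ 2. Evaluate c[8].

c[2] = -4*(-3) = 12
c[3] = -4*12 = -48
c[4] = -4*(-48) = 192
c[5] = -4*192 = -768
c[6] = -4*(-768) = 3072
c[7] = -4*3072 = -12288
c[8] = -4*(-12288) = 49152

49152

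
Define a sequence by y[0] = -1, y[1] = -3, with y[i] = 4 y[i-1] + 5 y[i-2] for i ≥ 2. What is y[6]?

-10417

y[2] = 4(-3) + 5(-1) = -17
y[3] = 4(-17) + 5(-3) = -83
y[4] = 4(-83) + 5(-17) = -417
y[5] = 4(-417) + 5(-83) = -2083
y[6] = 4(-2083) + 5(-417) = -10417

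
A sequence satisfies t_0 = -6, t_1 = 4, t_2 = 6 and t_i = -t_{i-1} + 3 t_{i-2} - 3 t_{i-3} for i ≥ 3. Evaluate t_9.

t_3 = -6 + 3(4) - 3(-6) = 24
t_4 = -24 + 3(6) - 3(4) = -18
t_5 = -(-18) + 3(24) - 3(6) = 72
t_6 = -72 + 3(-18) - 3(24) = -198
t_7 = -(-198) + 3(72) - 3(-18) = 468
t_8 = -468 + 3(-198) - 3(72) = -1278
t_9 = -(-1278) + 3(468) - 3(-198) = 3276

3276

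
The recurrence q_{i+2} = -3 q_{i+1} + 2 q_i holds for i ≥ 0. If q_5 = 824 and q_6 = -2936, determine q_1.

2

Rearranging, q_{i-2} = (q_i + 3 q_{i-1}) / 2.
q_4 = (-2936 + 3*824) / 2 = -464/2 = -232
q_3 = (824 + 3*(-232)) / 2 = 128/2 = 64
q_2 = (-232 + 3*64) / 2 = -40/2 = -20
q_1 = (64 + 3*(-20)) / 2 = 4/2 = 2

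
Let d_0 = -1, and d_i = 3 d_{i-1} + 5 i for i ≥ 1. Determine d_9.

d_1 = 3*(-1) + 5 = 2
d_2 = 3*2 + 10 = 16
d_3 = 3*16 + 15 = 63
d_4 = 3*63 + 20 = 209
d_5 = 3*209 + 25 = 652
d_6 = 3*652 + 30 = 1986
d_7 = 3*1986 + 35 = 5993
d_8 = 3*5993 + 40 = 18019
d_9 = 3*18019 + 45 = 54102

54102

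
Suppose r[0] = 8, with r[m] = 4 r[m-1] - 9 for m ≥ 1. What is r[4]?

r[1] = 4·8 - 9 = 23
r[2] = 4·23 - 9 = 83
r[3] = 4·83 - 9 = 323
r[4] = 4·323 - 9 = 1283

1283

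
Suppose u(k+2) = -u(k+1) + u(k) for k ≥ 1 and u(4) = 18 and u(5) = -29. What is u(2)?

7

Rearranging, u(k-2) = u(k) + u(k-1).
u(3) = -29 + 18 = -11
u(2) = 18 + (-11) = 7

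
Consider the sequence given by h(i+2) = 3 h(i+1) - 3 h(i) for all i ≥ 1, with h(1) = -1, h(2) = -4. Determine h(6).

-9

h(3) = 3*(-4) - 3*(-1) = -9
h(4) = 3*(-9) - 3*(-4) = -15
h(5) = 3*(-15) - 3*(-9) = -18
h(6) = 3*(-18) - 3*(-15) = -9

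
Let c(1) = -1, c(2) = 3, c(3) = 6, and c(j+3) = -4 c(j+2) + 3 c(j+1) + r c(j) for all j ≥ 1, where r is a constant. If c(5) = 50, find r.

c(4) = -15 - r
c(5) = 78 + 7r
So 78 + 7r = 50, giving r = -4.

-4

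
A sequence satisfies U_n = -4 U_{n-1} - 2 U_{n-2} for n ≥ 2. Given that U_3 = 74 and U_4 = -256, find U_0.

4

Rearranging, U_{n-2} = (U_n + 4 U_{n-1}) / -2.
U_2 = (-256 + 4*74) / -2 = 40/-2 = -20
U_1 = (74 + 4*(-20)) / -2 = -6/-2 = 3
U_0 = (-20 + 4*3) / -2 = -8/-2 = 4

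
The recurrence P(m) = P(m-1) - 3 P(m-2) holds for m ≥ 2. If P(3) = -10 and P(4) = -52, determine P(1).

8

Rearranging, P(m-2) = (P(m) - P(m-1)) / -3.
P(2) = (-52 - (-10)) / -3 = -42/-3 = 14
P(1) = (-10 - 14) / -3 = -24/-3 = 8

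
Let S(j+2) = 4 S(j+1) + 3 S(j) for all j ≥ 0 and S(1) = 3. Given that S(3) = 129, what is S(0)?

Let S(0) = z.
S(2) = 12 + 3z
S(3) = 57 + 12z
So 57 + 12z = 129, giving z = 6.

6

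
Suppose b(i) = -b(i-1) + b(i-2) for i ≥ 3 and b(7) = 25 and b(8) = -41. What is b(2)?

-5

Rearranging, b(i-2) = b(i) + b(i-1).
b(6) = -41 + 25 = -16
b(5) = 25 + (-16) = 9
b(4) = -16 + 9 = -7
b(3) = 9 + (-7) = 2
b(2) = -7 + 2 = -5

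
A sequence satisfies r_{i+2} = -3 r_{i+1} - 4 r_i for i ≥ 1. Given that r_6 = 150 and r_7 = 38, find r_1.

Rearranging, r_{i-2} = (r_i + 3 r_{i-1}) / -4.
r_5 = (38 + 3·150) / -4 = 488/-4 = -122
r_4 = (150 + 3·(-122)) / -4 = -216/-4 = 54
r_3 = (-122 + 3·54) / -4 = 40/-4 = -10
r_2 = (54 + 3·(-10)) / -4 = 24/-4 = -6
r_1 = (-10 + 3·(-6)) / -4 = -28/-4 = 7

7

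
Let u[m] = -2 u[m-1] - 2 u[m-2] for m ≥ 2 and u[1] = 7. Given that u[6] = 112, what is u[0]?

Let u[0] = z.
u[2] = -14 - 2z
u[3] = 14 + 4z
u[4] = -4z
u[5] = -28
u[6] = 56 + 8z
So 56 + 8z = 112, giving z = 7.

7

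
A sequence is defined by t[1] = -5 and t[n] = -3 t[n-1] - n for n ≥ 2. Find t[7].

-3328

t[2] = -3(-5) - 2 = 13
t[3] = -3(13) - 3 = -42
t[4] = -3(-42) - 4 = 122
t[5] = -3(122) - 5 = -371
t[6] = -3(-371) - 6 = 1107
t[7] = -3(1107) - 7 = -3328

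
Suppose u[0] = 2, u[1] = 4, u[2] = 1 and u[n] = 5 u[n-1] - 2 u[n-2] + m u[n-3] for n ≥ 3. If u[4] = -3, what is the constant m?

1

u[3] = -3 + 2m
u[4] = -17 + 14m
So -17 + 14m = -3, giving m = 1.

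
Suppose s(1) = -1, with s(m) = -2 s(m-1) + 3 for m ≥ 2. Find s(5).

s(2) = -2·(-1) + 3 = 5
s(3) = -2·5 + 3 = -7
s(4) = -2·(-7) + 3 = 17
s(5) = -2·17 + 3 = -31

-31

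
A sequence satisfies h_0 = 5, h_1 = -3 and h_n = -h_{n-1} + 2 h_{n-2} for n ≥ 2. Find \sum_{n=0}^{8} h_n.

h_2 = -(-3) + 2·5 = 13
h_3 = -13 + 2·(-3) = -19
h_4 = -(-19) + 2·13 = 45
h_5 = -45 + 2·(-19) = -83
h_6 = -(-83) + 2·45 = 173
h_7 = -173 + 2·(-83) = -339
h_8 = -(-339) + 2·173 = 685
Sum = 5 + (-3) + 13 + (-19) + 45 + (-83) + 173 + (-339) + 685 = 477

477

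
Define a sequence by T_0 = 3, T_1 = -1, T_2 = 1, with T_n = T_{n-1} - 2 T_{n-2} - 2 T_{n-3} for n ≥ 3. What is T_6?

13

T_3 = 1 - 2(-1) - 2(3) = -3
T_4 = (-3) - 2(1) - 2(-1) = -3
T_5 = (-3) - 2(-3) - 2(1) = 1
T_6 = 1 - 2(-3) - 2(-3) = 13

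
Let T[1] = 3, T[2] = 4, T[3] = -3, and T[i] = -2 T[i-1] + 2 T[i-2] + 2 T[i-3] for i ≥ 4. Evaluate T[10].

4008

T[4] = -2·(-3) + 2·4 + 2·3 = 20
T[5] = -2·20 + 2·(-3) + 2·4 = -38
T[6] = -2·(-38) + 2·20 + 2·(-3) = 110
T[7] = -2·110 + 2·(-38) + 2·20 = -256
T[8] = -2·(-256) + 2·110 + 2·(-38) = 656
T[9] = -2·656 + 2·(-256) + 2·110 = -1604
T[10] = -2·(-1604) + 2·656 + 2·(-256) = 4008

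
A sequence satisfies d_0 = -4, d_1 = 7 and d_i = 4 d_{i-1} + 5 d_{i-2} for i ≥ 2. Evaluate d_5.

d_2 = 4·7 + 5·(-4) = 8
d_3 = 4·8 + 5·7 = 67
d_4 = 4·67 + 5·8 = 308
d_5 = 4·308 + 5·67 = 1567

1567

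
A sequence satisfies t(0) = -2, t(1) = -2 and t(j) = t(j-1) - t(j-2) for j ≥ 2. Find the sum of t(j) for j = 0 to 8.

t(2) = (-2) - (-2) = 0
t(3) = 0 - (-2) = 2
t(4) = 2 - 0 = 2
t(5) = 2 - 2 = 0
t(6) = 0 - 2 = -2
t(7) = (-2) - 0 = -2
t(8) = (-2) - (-2) = 0
Sum = (-2) + (-2) + 0 + 2 + 2 + 0 + (-2) + (-2) + 0 = -4

-4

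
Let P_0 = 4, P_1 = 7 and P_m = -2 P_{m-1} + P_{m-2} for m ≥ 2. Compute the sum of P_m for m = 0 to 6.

-255

P_2 = -2(7) + 4 = -10
P_3 = -2(-10) + 7 = 27
P_4 = -2(27) + (-10) = -64
P_5 = -2(-64) + 27 = 155
P_6 = -2(155) + (-64) = -374
Sum = 4 + 7 + (-10) + 27 + (-64) + 155 + (-374) = -255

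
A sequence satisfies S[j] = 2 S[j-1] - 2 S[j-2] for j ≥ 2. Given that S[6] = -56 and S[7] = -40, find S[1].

9

Rearranging, S[j-2] = (S[j] - 2 S[j-1]) / -2.
S[5] = (-40 - 2(-56)) / -2 = 72/-2 = -36
S[4] = (-56 - 2(-36)) / -2 = 16/-2 = -8
S[3] = (-36 - 2(-8)) / -2 = -20/-2 = 10
S[2] = (-8 - 2(10)) / -2 = -28/-2 = 14
S[1] = (10 - 2(14)) / -2 = -18/-2 = 9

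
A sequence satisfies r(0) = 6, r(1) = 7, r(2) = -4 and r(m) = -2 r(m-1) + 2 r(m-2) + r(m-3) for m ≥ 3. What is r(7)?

1111

r(3) = -2*(-4) + 2*7 + 6 = 28
r(4) = -2*28 + 2*(-4) + 7 = -57
r(5) = -2*(-57) + 2*28 + (-4) = 166
r(6) = -2*166 + 2*(-57) + 28 = -418
r(7) = -2*(-418) + 2*166 + (-57) = 1111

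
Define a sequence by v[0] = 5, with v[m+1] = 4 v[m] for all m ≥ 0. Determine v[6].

v[1] = 4(5) = 20
v[2] = 4(20) = 80
v[3] = 4(80) = 320
v[4] = 4(320) = 1280
v[5] = 4(1280) = 5120
v[6] = 4(5120) = 20480

20480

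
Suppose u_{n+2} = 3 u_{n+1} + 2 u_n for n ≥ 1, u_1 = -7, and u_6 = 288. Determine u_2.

Let u_2 = x.
u_3 = -14 + 3x
u_4 = -42 + 11x
u_5 = -154 + 39x
u_6 = -546 + 139x
So -546 + 139x = 288, giving x = 6.

6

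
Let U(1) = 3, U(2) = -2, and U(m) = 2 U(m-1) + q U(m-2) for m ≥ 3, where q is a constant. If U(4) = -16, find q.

U(3) = -4 + 3q
U(4) = -8 + 4q
So -8 + 4q = -16, giving q = -2.

-2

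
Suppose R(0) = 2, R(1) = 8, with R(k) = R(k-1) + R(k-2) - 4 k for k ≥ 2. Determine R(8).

-254

R(2) = 8 + 2 - 8 = 2
R(3) = 2 + 8 - 12 = -2
R(4) = (-2) + 2 - 16 = -16
R(5) = (-16) + (-2) - 20 = -38
R(6) = (-38) + (-16) - 24 = -78
R(7) = (-78) + (-38) - 28 = -144
R(8) = (-144) + (-78) - 32 = -254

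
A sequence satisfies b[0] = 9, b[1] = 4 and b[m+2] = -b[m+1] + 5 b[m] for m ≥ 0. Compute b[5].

-331

b[2] = -4 + 5(9) = 41
b[3] = -41 + 5(4) = -21
b[4] = -(-21) + 5(41) = 226
b[5] = -226 + 5(-21) = -331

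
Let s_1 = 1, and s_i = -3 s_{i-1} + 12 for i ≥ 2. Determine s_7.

s_2 = -3(1) + 12 = 9
s_3 = -3(9) + 12 = -15
s_4 = -3(-15) + 12 = 57
s_5 = -3(57) + 12 = -159
s_6 = -3(-159) + 12 = 489
s_7 = -3(489) + 12 = -1455

-1455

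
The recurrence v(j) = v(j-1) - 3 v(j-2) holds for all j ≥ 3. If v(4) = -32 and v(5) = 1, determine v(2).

7

Rearranging, v(j-2) = (v(j) - v(j-1)) / -3.
v(3) = (1 - (-32)) / -3 = 33/-3 = -11
v(2) = (-32 - (-11)) / -3 = -21/-3 = 7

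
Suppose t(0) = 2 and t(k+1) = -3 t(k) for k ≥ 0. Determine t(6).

1458

t(1) = -3(2) = -6
t(2) = -3(-6) = 18
t(3) = -3(18) = -54
t(4) = -3(-54) = 162
t(5) = -3(162) = -486
t(6) = -3(-486) = 1458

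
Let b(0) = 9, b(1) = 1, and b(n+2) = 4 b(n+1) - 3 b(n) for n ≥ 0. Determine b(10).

b(2) = 4·1 - 3·9 = -23
b(3) = 4·(-23) - 3·1 = -95
b(4) = 4·(-95) - 3·(-23) = -311
b(5) = 4·(-311) - 3·(-95) = -959
b(6) = 4·(-959) - 3·(-311) = -2903
b(7) = 4·(-2903) - 3·(-959) = -8735
b(8) = 4·(-8735) - 3·(-2903) = -26231
b(9) = 4·(-26231) - 3·(-8735) = -78719
b(10) = 4·(-78719) - 3·(-26231) = -236183

-236183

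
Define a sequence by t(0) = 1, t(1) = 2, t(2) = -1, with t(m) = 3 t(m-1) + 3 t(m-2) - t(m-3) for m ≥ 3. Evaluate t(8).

449

t(3) = 3(-1) + 3(2) - 1 = 2
t(4) = 3(2) + 3(-1) - 2 = 1
t(5) = 3(1) + 3(2) - (-1) = 10
t(6) = 3(10) + 3(1) - 2 = 31
t(7) = 3(31) + 3(10) - 1 = 122
t(8) = 3(122) + 3(31) - 10 = 449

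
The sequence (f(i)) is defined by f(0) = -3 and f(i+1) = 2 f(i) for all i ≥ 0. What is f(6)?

f(1) = 2*(-3) = -6
f(2) = 2*(-6) = -12
f(3) = 2*(-12) = -24
f(4) = 2*(-24) = -48
f(5) = 2*(-48) = -96
f(6) = 2*(-96) = -192

-192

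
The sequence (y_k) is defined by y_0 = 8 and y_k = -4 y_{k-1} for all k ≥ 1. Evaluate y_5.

-8192

y_1 = -4(8) = -32
y_2 = -4(-32) = 128
y_3 = -4(128) = -512
y_4 = -4(-512) = 2048
y_5 = -4(2048) = -8192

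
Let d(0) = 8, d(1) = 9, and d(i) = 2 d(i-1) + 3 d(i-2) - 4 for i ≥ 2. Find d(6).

2738

d(2) = 2*9 + 3*8 - 4 = 38
d(3) = 2*38 + 3*9 - 4 = 99
d(4) = 2*99 + 3*38 - 4 = 308
d(5) = 2*308 + 3*99 - 4 = 909
d(6) = 2*909 + 3*308 - 4 = 2738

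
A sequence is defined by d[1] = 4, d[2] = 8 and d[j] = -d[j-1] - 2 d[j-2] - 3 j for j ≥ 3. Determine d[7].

d[3] = -8 - 2(4) - 9 = -25
d[4] = -(-25) - 2(8) - 12 = -3
d[5] = -(-3) - 2(-25) - 15 = 38
d[6] = -38 - 2(-3) - 18 = -50
d[7] = -(-50) - 2(38) - 21 = -47

-47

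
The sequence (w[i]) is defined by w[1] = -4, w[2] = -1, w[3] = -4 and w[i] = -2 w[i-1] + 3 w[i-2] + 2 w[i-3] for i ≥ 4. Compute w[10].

375

w[4] = -2(-4) + 3(-1) + 2(-4) = -3
w[5] = -2(-3) + 3(-4) + 2(-1) = -8
w[6] = -2(-8) + 3(-3) + 2(-4) = -1
w[7] = -2(-1) + 3(-8) + 2(-3) = -28
w[8] = -2(-28) + 3(-1) + 2(-8) = 37
w[9] = -2(37) + 3(-28) + 2(-1) = -160
w[10] = -2(-160) + 3(37) + 2(-28) = 375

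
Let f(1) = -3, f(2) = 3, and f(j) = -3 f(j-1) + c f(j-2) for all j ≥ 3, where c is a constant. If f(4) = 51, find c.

f(3) = -9 - 3c
f(4) = 27 + 12c
So 27 + 12c = 51, giving c = 2.

2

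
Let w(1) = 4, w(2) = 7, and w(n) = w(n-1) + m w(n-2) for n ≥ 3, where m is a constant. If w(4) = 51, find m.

4

w(3) = 7 + 4m
w(4) = 7 + 11m
So 7 + 11m = 51, giving m = 4.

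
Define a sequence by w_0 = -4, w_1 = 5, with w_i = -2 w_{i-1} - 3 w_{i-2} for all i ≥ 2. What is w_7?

w_2 = -2(5) - 3(-4) = 2
w_3 = -2(2) - 3(5) = -19
w_4 = -2(-19) - 3(2) = 32
w_5 = -2(32) - 3(-19) = -7
w_6 = -2(-7) - 3(32) = -82
w_7 = -2(-82) - 3(-7) = 185

185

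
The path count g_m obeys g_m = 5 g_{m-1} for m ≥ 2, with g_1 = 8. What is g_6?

g_2 = 5·8 = 40
g_3 = 5·40 = 200
g_4 = 5·200 = 1000
g_5 = 5·1000 = 5000
g_6 = 5·5000 = 25000

25000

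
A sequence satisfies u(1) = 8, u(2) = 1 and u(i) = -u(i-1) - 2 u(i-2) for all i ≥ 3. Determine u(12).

-153

u(3) = -1 - 2·8 = -17
u(4) = -(-17) - 2·1 = 15
u(5) = -15 - 2·(-17) = 19
u(6) = -19 - 2·15 = -49
u(7) = -(-49) - 2·19 = 11
u(8) = -11 - 2·(-49) = 87
u(9) = -87 - 2·11 = -109
u(10) = -(-109) - 2·87 = -65
u(11) = -(-65) - 2·(-109) = 283
u(12) = -283 - 2·(-65) = -153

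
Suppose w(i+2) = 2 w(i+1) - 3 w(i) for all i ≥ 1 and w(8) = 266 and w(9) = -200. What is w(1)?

Rearranging, w(i-2) = (w(i) - 2 w(i-1)) / -3.
w(7) = (-200 - 2*266) / -3 = -732/-3 = 244
w(6) = (266 - 2*244) / -3 = -222/-3 = 74
w(5) = (244 - 2*74) / -3 = 96/-3 = -32
w(4) = (74 - 2*(-32)) / -3 = 138/-3 = -46
w(3) = (-32 - 2*(-46)) / -3 = 60/-3 = -20
w(2) = (-46 - 2*(-20)) / -3 = -6/-3 = 2
w(1) = (-20 - 2*2) / -3 = -24/-3 = 8

8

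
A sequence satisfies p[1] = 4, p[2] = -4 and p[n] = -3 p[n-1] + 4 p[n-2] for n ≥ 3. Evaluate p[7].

p[3] = -3·(-4) + 4·4 = 28
p[4] = -3·28 + 4·(-4) = -100
p[5] = -3·(-100) + 4·28 = 412
p[6] = -3·412 + 4·(-100) = -1636
p[7] = -3·(-1636) + 4·412 = 6556

6556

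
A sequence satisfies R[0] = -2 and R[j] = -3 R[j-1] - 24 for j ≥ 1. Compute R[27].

-30502389939954

The fixed point is -24/(1 + 3) = -6, so R[j] + 6 = -3(R[j-1] + 6).
Hence R[j] = 4·(-3)^j - 6.
R[27] = 4·(-3)^{27} - 6 = 4·-7625597484987 - 6 = -30502389939954.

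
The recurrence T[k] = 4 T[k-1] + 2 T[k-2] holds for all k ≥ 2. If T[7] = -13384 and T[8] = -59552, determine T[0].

-2

Rearranging, T[k-2] = (T[k] - 4 T[k-1]) / 2.
T[6] = (-59552 - 4·(-13384)) / 2 = -6016/2 = -3008
T[5] = (-13384 - 4·(-3008)) / 2 = -1352/2 = -676
T[4] = (-3008 - 4·(-676)) / 2 = -304/2 = -152
T[3] = (-676 - 4·(-152)) / 2 = -68/2 = -34
T[2] = (-152 - 4·(-34)) / 2 = -16/2 = -8
T[1] = (-34 - 4·(-8)) / 2 = -2/2 = -1
T[0] = (-8 - 4·(-1)) / 2 = -4/2 = -2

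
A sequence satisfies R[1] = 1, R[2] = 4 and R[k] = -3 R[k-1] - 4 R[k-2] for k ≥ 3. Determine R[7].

R[3] = -3·4 - 4·1 = -16
R[4] = -3·(-16) - 4·4 = 32
R[5] = -3·32 - 4·(-16) = -32
R[6] = -3·(-32) - 4·32 = -32
R[7] = -3·(-32) - 4·(-32) = 224

224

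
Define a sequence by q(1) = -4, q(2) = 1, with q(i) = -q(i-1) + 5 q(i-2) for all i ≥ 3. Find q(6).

261

q(3) = -1 + 5(-4) = -21
q(4) = -(-21) + 5(1) = 26
q(5) = -26 + 5(-21) = -131
q(6) = -(-131) + 5(26) = 261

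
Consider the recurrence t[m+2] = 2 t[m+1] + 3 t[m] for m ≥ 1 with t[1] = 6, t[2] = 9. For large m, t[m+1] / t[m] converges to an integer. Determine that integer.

The characteristic equation is r^2 - 2r - 3 = 0, which factors as (r - 3)(r + 1) = 0.
So the roots are 3 and -1. Since |3| > |-1| and the coefficient of 3^m is non-zero, the ratio tends to 3.

3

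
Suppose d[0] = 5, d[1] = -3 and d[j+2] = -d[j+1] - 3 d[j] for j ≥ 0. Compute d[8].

d[2] = -(-3) - 3·5 = -12
d[3] = -(-12) - 3·(-3) = 21
d[4] = -21 - 3·(-12) = 15
d[5] = -15 - 3·21 = -78
d[6] = -(-78) - 3·15 = 33
d[7] = -33 - 3·(-78) = 201
d[8] = -201 - 3·33 = -300

-300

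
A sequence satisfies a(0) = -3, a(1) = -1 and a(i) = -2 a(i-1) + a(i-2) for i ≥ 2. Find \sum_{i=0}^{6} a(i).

-17

a(2) = -2·(-1) + (-3) = -1
a(3) = -2·(-1) + (-1) = 1
a(4) = -2·1 + (-1) = -3
a(5) = -2·(-3) + 1 = 7
a(6) = -2·7 + (-3) = -17
Sum = (-3) + (-1) + (-1) + 1 + (-3) + 7 + (-17) = -17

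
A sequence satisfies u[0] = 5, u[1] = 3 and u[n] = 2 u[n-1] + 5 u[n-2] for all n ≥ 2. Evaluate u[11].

1720957

u[2] = 2·3 + 5·5 = 31
u[3] = 2·31 + 5·3 = 77
u[4] = 2·77 + 5·31 = 309
u[5] = 2·309 + 5·77 = 1003
u[6] = 2·1003 + 5·309 = 3551
u[7] = 2·3551 + 5·1003 = 12117
u[8] = 2·12117 + 5·3551 = 41989
u[9] = 2·41989 + 5·12117 = 144563
u[10] = 2·144563 + 5·41989 = 499071
u[11] = 2·499071 + 5·144563 = 1720957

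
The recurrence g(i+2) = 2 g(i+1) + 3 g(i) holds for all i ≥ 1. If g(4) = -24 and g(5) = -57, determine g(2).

Rearranging, g(i-2) = (g(i) - 2 g(i-1)) / 3.
g(3) = (-57 - 2(-24)) / 3 = -9/3 = -3
g(2) = (-24 - 2(-3)) / 3 = -18/3 = -6

-6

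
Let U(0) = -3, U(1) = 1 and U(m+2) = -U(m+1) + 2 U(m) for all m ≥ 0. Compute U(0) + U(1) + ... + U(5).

U(2) = -1 + 2*(-3) = -7
U(3) = -(-7) + 2*1 = 9
U(4) = -9 + 2*(-7) = -23
U(5) = -(-23) + 2*9 = 41
Sum = (-3) + 1 + (-7) + 9 + (-23) + 41 = 18

18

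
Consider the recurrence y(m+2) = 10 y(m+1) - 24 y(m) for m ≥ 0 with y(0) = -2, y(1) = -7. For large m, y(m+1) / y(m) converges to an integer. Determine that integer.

The characteristic equation is r^2 - 10r + 24 = 0, which factors as (r - 6)(r - 4) = 0.
So the roots are 6 and 4. Since |6| > |4| and the coefficient of 6^m is non-zero, the ratio tends to 6.

6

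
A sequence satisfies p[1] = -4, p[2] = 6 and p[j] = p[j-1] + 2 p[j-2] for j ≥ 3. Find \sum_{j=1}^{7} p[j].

p[3] = 6 + 2(-4) = -2
p[4] = (-2) + 2(6) = 10
p[5] = 10 + 2(-2) = 6
p[6] = 6 + 2(10) = 26
p[7] = 26 + 2(6) = 38
Sum = (-4) + 6 + (-2) + 10 + 6 + 26 + 38 = 80

80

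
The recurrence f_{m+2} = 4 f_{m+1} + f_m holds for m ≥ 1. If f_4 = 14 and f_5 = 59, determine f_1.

Rearranging, f_{m-2} = f_m - 4 f_{m-1}.
f_3 = 59 - 4*14 = 3
f_2 = 14 - 4*3 = 2
f_1 = 3 - 4*2 = -5

-5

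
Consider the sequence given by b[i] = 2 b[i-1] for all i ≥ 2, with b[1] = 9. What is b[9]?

2304

b[2] = 2(9) = 18
b[3] = 2(18) = 36
b[4] = 2(36) = 72
b[5] = 2(72) = 144
b[6] = 2(144) = 288
b[7] = 2(288) = 576
b[8] = 2(576) = 1152
b[9] = 2(1152) = 2304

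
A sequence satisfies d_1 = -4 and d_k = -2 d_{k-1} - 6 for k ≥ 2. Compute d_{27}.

-134217730

The fixed point is -6/(1 + 2) = -2, so d_k + 2 = -2(d_{k-1} + 2).
Hence d_k = -2·(-2)^{k-1} - 2.
d_{27} = -2·(-2)^{26} - 2 = -2·67108864 - 2 = -134217730.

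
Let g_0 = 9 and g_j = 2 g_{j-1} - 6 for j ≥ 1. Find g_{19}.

1572870

The fixed point is -6/(1 - 2) = 6, so g_j - 6 = 2(g_{j-1} - 6).
Hence g_j = 3·2^j + 6.
g_{19} = 3·2^{19} + 6 = 3·524288 + 6 = 1572870.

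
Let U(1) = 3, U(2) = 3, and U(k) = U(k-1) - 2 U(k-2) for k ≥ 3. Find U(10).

U(3) = 3 - 2*3 = -3
U(4) = (-3) - 2*3 = -9
U(5) = (-9) - 2*(-3) = -3
U(6) = (-3) - 2*(-9) = 15
U(7) = 15 - 2*(-3) = 21
U(8) = 21 - 2*15 = -9
U(9) = (-9) - 2*21 = -51
U(10) = (-51) - 2*(-9) = -33

-33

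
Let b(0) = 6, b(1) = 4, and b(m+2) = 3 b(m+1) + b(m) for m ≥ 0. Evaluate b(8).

22842

b(2) = 3·4 + 6 = 18
b(3) = 3·18 + 4 = 58
b(4) = 3·58 + 18 = 192
b(5) = 3·192 + 58 = 634
b(6) = 3·634 + 192 = 2094
b(7) = 3·2094 + 634 = 6916
b(8) = 3·6916 + 2094 = 22842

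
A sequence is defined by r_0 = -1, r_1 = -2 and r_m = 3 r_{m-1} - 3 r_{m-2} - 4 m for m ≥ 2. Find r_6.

-333

r_2 = 3·(-2) - 3·(-1) - 8 = -11
r_3 = 3·(-11) - 3·(-2) - 12 = -39
r_4 = 3·(-39) - 3·(-11) - 16 = -100
r_5 = 3·(-100) - 3·(-39) - 20 = -203
r_6 = 3·(-203) - 3·(-100) - 24 = -333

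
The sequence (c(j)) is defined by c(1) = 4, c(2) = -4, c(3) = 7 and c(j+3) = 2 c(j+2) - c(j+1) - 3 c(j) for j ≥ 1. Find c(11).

26

c(4) = 2(7) - (-4) - 3(4) = 6
c(5) = 2(6) - 7 - 3(-4) = 17
c(6) = 2(17) - 6 - 3(7) = 7
c(7) = 2(7) - 17 - 3(6) = -21
c(8) = 2(-21) - 7 - 3(17) = -100
c(9) = 2(-100) - (-21) - 3(7) = -200
c(10) = 2(-200) - (-100) - 3(-21) = -237
c(11) = 2(-237) - (-200) - 3(-100) = 26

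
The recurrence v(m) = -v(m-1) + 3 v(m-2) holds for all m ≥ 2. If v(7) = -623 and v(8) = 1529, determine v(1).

1

Rearranging, v(m-2) = (v(m) + v(m-1)) / 3.
v(6) = (1529 + (-623)) / 3 = 906/3 = 302
v(5) = (-623 + 302) / 3 = -321/3 = -107
v(4) = (302 + (-107)) / 3 = 195/3 = 65
v(3) = (-107 + 65) / 3 = -42/3 = -14
v(2) = (65 + (-14)) / 3 = 51/3 = 17
v(1) = (-14 + 17) / 3 = 3/3 = 1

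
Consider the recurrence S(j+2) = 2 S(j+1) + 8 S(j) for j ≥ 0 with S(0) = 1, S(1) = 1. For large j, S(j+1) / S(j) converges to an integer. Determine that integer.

4

The characteristic equation is r^2 - 2r - 8 = 0, which factors as (r - 4)(r + 2) = 0.
So the roots are 4 and -2. Since |4| > |-2| and the coefficient of 4^j is non-zero, the ratio tends to 4.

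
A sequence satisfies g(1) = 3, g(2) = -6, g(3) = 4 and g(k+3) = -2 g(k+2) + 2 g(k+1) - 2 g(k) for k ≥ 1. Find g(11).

43792

g(4) = -2·4 + 2·(-6) - 2·3 = -26
g(5) = -2·(-26) + 2·4 - 2·(-6) = 72
g(6) = -2·72 + 2·(-26) - 2·4 = -204
g(7) = -2·(-204) + 2·72 - 2·(-26) = 604
g(8) = -2·604 + 2·(-204) - 2·72 = -1760
g(9) = -2·(-1760) + 2·604 - 2·(-204) = 5136
g(10) = -2·5136 + 2·(-1760) - 2·604 = -15000
g(11) = -2·(-15000) + 2·5136 - 2·(-1760) = 43792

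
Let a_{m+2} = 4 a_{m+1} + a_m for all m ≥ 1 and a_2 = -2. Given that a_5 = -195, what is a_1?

-3

Let a_1 = y.
a_3 = -8 + y
a_4 = -34 + 4y
a_5 = -144 + 17y
So -144 + 17y = -195, giving y = -3.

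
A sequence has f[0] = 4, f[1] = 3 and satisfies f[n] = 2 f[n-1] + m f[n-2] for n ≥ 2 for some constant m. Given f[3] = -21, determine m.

f[2] = 6 + 4m
f[3] = 12 + 11m
So 12 + 11m = -21, giving m = -3.

-3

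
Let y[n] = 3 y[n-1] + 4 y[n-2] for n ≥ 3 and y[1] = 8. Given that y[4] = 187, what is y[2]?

7

Let y[2] = x.
y[3] = 32 + 3x
y[4] = 96 + 13x
So 96 + 13x = 187, giving x = 7.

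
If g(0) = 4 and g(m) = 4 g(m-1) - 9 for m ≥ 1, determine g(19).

The fixed point is -9/(1 - 4) = 3, so g(m) - 3 = 4(g(m-1) - 3).
Hence g(m) = 1·4^m + 3.
g(19) = 1·4^{19} + 3 = 1·274877906944 + 3 = 274877906947.

274877906947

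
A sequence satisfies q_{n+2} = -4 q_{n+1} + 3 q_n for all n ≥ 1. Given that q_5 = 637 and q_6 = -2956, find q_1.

5

Rearranging, q_{n-2} = (q_n + 4 q_{n-1}) / 3.
q_4 = (-2956 + 4*637) / 3 = -408/3 = -136
q_3 = (637 + 4*(-136)) / 3 = 93/3 = 31
q_2 = (-136 + 4*31) / 3 = -12/3 = -4
q_1 = (31 + 4*(-4)) / 3 = 15/3 = 5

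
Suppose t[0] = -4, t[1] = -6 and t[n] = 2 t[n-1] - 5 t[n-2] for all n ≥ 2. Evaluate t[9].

t[2] = 2(-6) - 5(-4) = 8
t[3] = 2(8) - 5(-6) = 46
t[4] = 2(46) - 5(8) = 52
t[5] = 2(52) - 5(46) = -126
t[6] = 2(-126) - 5(52) = -512
t[7] = 2(-512) - 5(-126) = -394
t[8] = 2(-394) - 5(-512) = 1772
t[9] = 2(1772) - 5(-394) = 5514

5514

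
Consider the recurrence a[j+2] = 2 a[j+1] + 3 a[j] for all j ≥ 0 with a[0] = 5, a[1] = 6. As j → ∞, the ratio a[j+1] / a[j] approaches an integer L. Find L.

The characteristic equation is r^2 - 2r - 3 = 0, which factors as (r - 3)(r + 1) = 0.
So the roots are 3 and -1. Since |3| > |-1| and the coefficient of 3^j is non-zero, the ratio tends to 3.

3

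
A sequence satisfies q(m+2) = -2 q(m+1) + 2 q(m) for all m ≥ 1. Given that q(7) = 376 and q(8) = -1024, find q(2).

Rearranging, q(m-2) = (q(m) + 2 q(m-1)) / 2.
q(6) = (-1024 + 2*376) / 2 = -272/2 = -136
q(5) = (376 + 2*(-136)) / 2 = 104/2 = 52
q(4) = (-136 + 2*52) / 2 = -32/2 = -16
q(3) = (52 + 2*(-16)) / 2 = 20/2 = 10
q(2) = (-16 + 2*10) / 2 = 4/2 = 2

2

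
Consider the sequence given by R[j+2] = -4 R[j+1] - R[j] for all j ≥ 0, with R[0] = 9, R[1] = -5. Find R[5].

-541

R[2] = -4·(-5) - 9 = 11
R[3] = -4·11 - (-5) = -39
R[4] = -4·(-39) - 11 = 145
R[5] = -4·145 - (-39) = -541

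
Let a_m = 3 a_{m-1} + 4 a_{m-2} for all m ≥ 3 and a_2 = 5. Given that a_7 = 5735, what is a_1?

2

Let a_1 = z.
a_3 = 15 + 4z
a_4 = 65 + 12z
a_5 = 255 + 52z
a_6 = 1025 + 204z
a_7 = 4095 + 820z
So 4095 + 820z = 5735, giving z = 2.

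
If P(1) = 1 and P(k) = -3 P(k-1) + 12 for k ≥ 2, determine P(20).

The fixed point is 12/(1 + 3) = 3, so P(k) - 3 = -3(P(k-1) - 3).
Hence P(k) = -2·(-3)^{k-1} + 3.
P(20) = -2·(-3)^{19} + 3 = -2·-1162261467 + 3 = 2324522937.

2324522937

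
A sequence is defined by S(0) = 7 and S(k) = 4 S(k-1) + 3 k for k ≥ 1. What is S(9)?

S(1) = 4(7) + 3 = 31
S(2) = 4(31) + 6 = 130
S(3) = 4(130) + 9 = 529
S(4) = 4(529) + 12 = 2128
S(5) = 4(2128) + 15 = 8527
S(6) = 4(8527) + 18 = 34126
S(7) = 4(34126) + 21 = 136525
S(8) = 4(136525) + 24 = 546124
S(9) = 4(546124) + 27 = 2184523

2184523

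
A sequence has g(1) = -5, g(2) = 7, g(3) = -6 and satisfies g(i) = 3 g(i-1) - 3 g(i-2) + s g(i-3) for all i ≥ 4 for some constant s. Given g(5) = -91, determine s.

-1

g(4) = -39 - 5s
g(5) = -99 - 8s
So -99 - 8s = -91, giving s = -1.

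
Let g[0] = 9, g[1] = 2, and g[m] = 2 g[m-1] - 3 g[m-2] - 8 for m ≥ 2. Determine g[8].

g[2] = 2*2 - 3*9 - 8 = -31
g[3] = 2*(-31) - 3*2 - 8 = -76
g[4] = 2*(-76) - 3*(-31) - 8 = -67
g[5] = 2*(-67) - 3*(-76) - 8 = 86
g[6] = 2*86 - 3*(-67) - 8 = 365
g[7] = 2*365 - 3*86 - 8 = 464
g[8] = 2*464 - 3*365 - 8 = -175

-175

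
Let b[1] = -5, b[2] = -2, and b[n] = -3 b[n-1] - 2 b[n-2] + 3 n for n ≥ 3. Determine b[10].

b[3] = -3*(-2) - 2*(-5) + 9 = 25
b[4] = -3*25 - 2*(-2) + 12 = -59
b[5] = -3*(-59) - 2*25 + 15 = 142
b[6] = -3*142 - 2*(-59) + 18 = -290
b[7] = -3*(-290) - 2*142 + 21 = 607
b[8] = -3*607 - 2*(-290) + 24 = -1217
b[9] = -3*(-1217) - 2*607 + 27 = 2464
b[10] = -3*2464 - 2*(-1217) + 30 = -4928

-4928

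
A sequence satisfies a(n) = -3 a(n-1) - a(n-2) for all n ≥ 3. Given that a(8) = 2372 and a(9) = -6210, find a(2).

4

Rearranging, a(n-2) = -(a(n) + 3 a(n-1)).
a(7) = -(-6210 + 3(2372)) = -906
a(6) = -(2372 + 3(-906)) = 346
a(5) = -(-906 + 3(346)) = -132
a(4) = -(346 + 3(-132)) = 50
a(3) = -(-132 + 3(50)) = -18
a(2) = -(50 + 3(-18)) = 4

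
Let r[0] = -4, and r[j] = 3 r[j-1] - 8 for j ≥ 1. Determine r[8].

r[1] = 3*(-4) - 8 = -20
r[2] = 3*(-20) - 8 = -68
r[3] = 3*(-68) - 8 = -212
r[4] = 3*(-212) - 8 = -644
r[5] = 3*(-644) - 8 = -1940
r[6] = 3*(-1940) - 8 = -5828
r[7] = 3*(-5828) - 8 = -17492
r[8] = 3*(-17492) - 8 = -52484

-52484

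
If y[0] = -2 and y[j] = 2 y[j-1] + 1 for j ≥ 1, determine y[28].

The fixed point is 1/(1 - 2) = -1, so y[j] + 1 = 2(y[j-1] + 1).
Hence y[j] = -1·2^j - 1.
y[28] = -1·2^{28} - 1 = -1·268435456 - 1 = -268435457.

-268435457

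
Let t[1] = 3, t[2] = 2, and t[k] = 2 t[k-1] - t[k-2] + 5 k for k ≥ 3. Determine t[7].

322

t[3] = 2(2) - 3 + 15 = 16
t[4] = 2(16) - 2 + 20 = 50
t[5] = 2(50) - 16 + 25 = 109
t[6] = 2(109) - 50 + 30 = 198
t[7] = 2(198) - 109 + 35 = 322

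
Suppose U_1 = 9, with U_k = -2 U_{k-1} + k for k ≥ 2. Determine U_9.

2165

U_2 = -2(9) + 2 = -16
U_3 = -2(-16) + 3 = 35
U_4 = -2(35) + 4 = -66
U_5 = -2(-66) + 5 = 137
U_6 = -2(137) + 6 = -268
U_7 = -2(-268) + 7 = 543
U_8 = -2(543) + 8 = -1078
U_9 = -2(-1078) + 9 = 2165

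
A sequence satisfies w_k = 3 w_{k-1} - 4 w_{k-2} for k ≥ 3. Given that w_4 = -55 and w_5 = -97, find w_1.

Rearranging, w_{k-2} = (w_k - 3 w_{k-1}) / -4.
w_3 = (-97 - 3*(-55)) / -4 = 68/-4 = -17
w_2 = (-55 - 3*(-17)) / -4 = -4/-4 = 1
w_1 = (-17 - 3*1) / -4 = -20/-4 = 5

5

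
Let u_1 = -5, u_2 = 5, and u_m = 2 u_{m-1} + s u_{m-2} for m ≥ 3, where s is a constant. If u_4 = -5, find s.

5

u_3 = 10 - 5s
u_4 = 20 - 5s
So 20 - 5s = -5, giving s = 5.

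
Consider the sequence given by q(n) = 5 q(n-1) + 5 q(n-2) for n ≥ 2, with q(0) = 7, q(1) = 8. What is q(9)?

16826875

q(2) = 5·8 + 5·7 = 75
q(3) = 5·75 + 5·8 = 415
q(4) = 5·415 + 5·75 = 2450
q(5) = 5·2450 + 5·415 = 14325
q(6) = 5·14325 + 5·2450 = 83875
q(7) = 5·83875 + 5·14325 = 491000
q(8) = 5·491000 + 5·83875 = 2874375
q(9) = 5·2874375 + 5·491000 = 16826875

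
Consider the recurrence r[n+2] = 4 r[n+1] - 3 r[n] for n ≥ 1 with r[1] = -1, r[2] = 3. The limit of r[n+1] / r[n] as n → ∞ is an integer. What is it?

The characteristic equation is r^2 - 4r + 3 = 0, which factors as (r - 3)(r - 1) = 0.
So the roots are 3 and 1. Since |3| > |1| and the coefficient of 3^n is non-zero, the ratio tends to 3.

3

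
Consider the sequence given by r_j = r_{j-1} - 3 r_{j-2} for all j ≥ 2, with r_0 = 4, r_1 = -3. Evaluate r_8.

r_2 = (-3) - 3(4) = -15
r_3 = (-15) - 3(-3) = -6
r_4 = (-6) - 3(-15) = 39
r_5 = 39 - 3(-6) = 57
r_6 = 57 - 3(39) = -60
r_7 = (-60) - 3(57) = -231
r_8 = (-231) - 3(-60) = -51

-51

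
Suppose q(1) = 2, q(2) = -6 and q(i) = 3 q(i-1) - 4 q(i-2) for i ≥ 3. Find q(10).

q(3) = 3*(-6) - 4*2 = -26
q(4) = 3*(-26) - 4*(-6) = -54
q(5) = 3*(-54) - 4*(-26) = -58
q(6) = 3*(-58) - 4*(-54) = 42
q(7) = 3*42 - 4*(-58) = 358
q(8) = 3*358 - 4*42 = 906
q(9) = 3*906 - 4*358 = 1286
q(10) = 3*1286 - 4*906 = 234

234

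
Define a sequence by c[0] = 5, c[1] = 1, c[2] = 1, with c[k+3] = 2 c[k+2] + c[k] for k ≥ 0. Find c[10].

c[3] = 2(1) + 5 = 7
c[4] = 2(7) + 1 = 15
c[5] = 2(15) + 1 = 31
c[6] = 2(31) + 7 = 69
c[7] = 2(69) + 15 = 153
c[8] = 2(153) + 31 = 337
c[9] = 2(337) + 69 = 743
c[10] = 2(743) + 153 = 1639

1639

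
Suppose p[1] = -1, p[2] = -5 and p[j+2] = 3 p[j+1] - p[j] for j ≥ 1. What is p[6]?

p[3] = 3·(-5) - (-1) = -14
p[4] = 3·(-14) - (-5) = -37
p[5] = 3·(-37) - (-14) = -97
p[6] = 3·(-97) - (-37) = -254

-254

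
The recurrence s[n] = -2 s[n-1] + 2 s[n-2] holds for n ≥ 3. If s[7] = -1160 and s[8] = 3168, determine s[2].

6

Rearranging, s[n-2] = (s[n] + 2 s[n-1]) / 2.
s[6] = (3168 + 2(-1160)) / 2 = 848/2 = 424
s[5] = (-1160 + 2(424)) / 2 = -312/2 = -156
s[4] = (424 + 2(-156)) / 2 = 112/2 = 56
s[3] = (-156 + 2(56)) / 2 = -44/2 = -22
s[2] = (56 + 2(-22)) / 2 = 12/2 = 6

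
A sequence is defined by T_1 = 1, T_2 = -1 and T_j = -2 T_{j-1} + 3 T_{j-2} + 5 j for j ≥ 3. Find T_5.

131

T_3 = -2(-1) + 3(1) + 15 = 20
T_4 = -2(20) + 3(-1) + 20 = -23
T_5 = -2(-23) + 3(20) + 25 = 131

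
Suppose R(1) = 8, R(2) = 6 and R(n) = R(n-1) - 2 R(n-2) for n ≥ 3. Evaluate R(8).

-38

R(3) = 6 - 2*8 = -10
R(4) = (-10) - 2*6 = -22
R(5) = (-22) - 2*(-10) = -2
R(6) = (-2) - 2*(-22) = 42
R(7) = 42 - 2*(-2) = 46
R(8) = 46 - 2*42 = -38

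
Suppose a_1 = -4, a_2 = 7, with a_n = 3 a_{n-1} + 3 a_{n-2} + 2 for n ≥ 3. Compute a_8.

a_3 = 3*7 + 3*(-4) + 2 = 11
a_4 = 3*11 + 3*7 + 2 = 56
a_5 = 3*56 + 3*11 + 2 = 203
a_6 = 3*203 + 3*56 + 2 = 779
a_7 = 3*779 + 3*203 + 2 = 2948
a_8 = 3*2948 + 3*779 + 2 = 11183

11183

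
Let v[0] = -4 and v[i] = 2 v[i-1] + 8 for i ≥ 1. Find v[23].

33554424

The fixed point is 8/(1 - 2) = -8, so v[i] + 8 = 2(v[i-1] + 8).
Hence v[i] = 4·2^i - 8.
v[23] = 4·2^{23} - 8 = 4·8388608 - 8 = 33554424.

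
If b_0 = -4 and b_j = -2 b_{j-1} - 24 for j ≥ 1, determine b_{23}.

-33554440

The fixed point is -24/(1 + 2) = -8, so b_j + 8 = -2(b_{j-1} + 8).
Hence b_j = 4·(-2)^j - 8.
b_{23} = 4·(-2)^{23} - 8 = 4·-8388608 - 8 = -33554440.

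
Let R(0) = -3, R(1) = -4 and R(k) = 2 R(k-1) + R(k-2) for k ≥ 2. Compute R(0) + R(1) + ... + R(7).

-1512

R(2) = 2·(-4) + (-3) = -11
R(3) = 2·(-11) + (-4) = -26
R(4) = 2·(-26) + (-11) = -63
R(5) = 2·(-63) + (-26) = -152
R(6) = 2·(-152) + (-63) = -367
R(7) = 2·(-367) + (-152) = -886
Sum = (-3) + (-4) + (-11) + (-26) + (-63) + (-152) + (-367) + (-886) = -1512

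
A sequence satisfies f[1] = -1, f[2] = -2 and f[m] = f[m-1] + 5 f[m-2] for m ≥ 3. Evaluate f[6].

f[3] = (-2) + 5·(-1) = -7
f[4] = (-7) + 5·(-2) = -17
f[5] = (-17) + 5·(-7) = -52
f[6] = (-52) + 5·(-17) = -137

-137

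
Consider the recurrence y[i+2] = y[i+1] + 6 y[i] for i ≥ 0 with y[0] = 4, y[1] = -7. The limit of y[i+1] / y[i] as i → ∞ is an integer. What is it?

The characteristic equation is r^2 - r - 6 = 0, which factors as (r - 3)(r + 2) = 0.
So the roots are 3 and -2. Since |3| > |-2| and the coefficient of 3^i is non-zero, the ratio tends to 3.

3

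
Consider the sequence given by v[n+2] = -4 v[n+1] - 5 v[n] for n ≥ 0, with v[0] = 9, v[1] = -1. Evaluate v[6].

v[2] = -4(-1) - 5(9) = -41
v[3] = -4(-41) - 5(-1) = 169
v[4] = -4(169) - 5(-41) = -471
v[5] = -4(-471) - 5(169) = 1039
v[6] = -4(1039) - 5(-471) = -1801

-1801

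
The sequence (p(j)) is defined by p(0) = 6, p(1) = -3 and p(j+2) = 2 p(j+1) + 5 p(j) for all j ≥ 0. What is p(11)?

p(2) = 2·(-3) + 5·6 = 24
p(3) = 2·24 + 5·(-3) = 33
p(4) = 2·33 + 5·24 = 186
p(5) = 2·186 + 5·33 = 537
p(6) = 2·537 + 5·186 = 2004
p(7) = 2·2004 + 5·537 = 6693
p(8) = 2·6693 + 5·2004 = 23406
p(9) = 2·23406 + 5·6693 = 80277
p(10) = 2·80277 + 5·23406 = 277584
p(11) = 2·277584 + 5·80277 = 956553

956553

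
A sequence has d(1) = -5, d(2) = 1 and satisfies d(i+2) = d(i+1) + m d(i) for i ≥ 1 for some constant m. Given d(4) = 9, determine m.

-2

d(3) = 1 - 5m
d(4) = 1 - 4m
So 1 - 4m = 9, giving m = -2.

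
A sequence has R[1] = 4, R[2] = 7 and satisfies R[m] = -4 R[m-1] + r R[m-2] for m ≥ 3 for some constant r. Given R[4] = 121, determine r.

-1

R[3] = -28 + 4r
R[4] = 112 - 9r
So 112 - 9r = 121, giving r = -1.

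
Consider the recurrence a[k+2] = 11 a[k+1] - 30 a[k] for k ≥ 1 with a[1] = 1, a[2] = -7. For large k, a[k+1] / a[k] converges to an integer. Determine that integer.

The characteristic equation is r^2 - 11r + 30 = 0, which factors as (r - 6)(r - 5) = 0.
So the roots are 6 and 5. Since |6| > |5| and the coefficient of 6^k is non-zero, the ratio tends to 6.

6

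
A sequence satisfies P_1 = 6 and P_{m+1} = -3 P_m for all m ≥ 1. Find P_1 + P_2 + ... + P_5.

P_2 = -3·6 = -18
P_3 = -3·(-18) = 54
P_4 = -3·54 = -162
P_5 = -3·(-162) = 486
Sum = 6 + (-18) + 54 + (-162) + 486 = 366

366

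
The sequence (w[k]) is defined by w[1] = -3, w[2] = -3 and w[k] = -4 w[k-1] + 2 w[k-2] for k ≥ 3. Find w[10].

-230448

w[3] = -4(-3) + 2(-3) = 6
w[4] = -4(6) + 2(-3) = -30
w[5] = -4(-30) + 2(6) = 132
w[6] = -4(132) + 2(-30) = -588
w[7] = -4(-588) + 2(132) = 2616
w[8] = -4(2616) + 2(-588) = -11640
w[9] = -4(-11640) + 2(2616) = 51792
w[10] = -4(51792) + 2(-11640) = -230448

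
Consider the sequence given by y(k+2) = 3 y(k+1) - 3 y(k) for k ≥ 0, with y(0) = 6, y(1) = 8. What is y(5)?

y(2) = 3(8) - 3(6) = 6
y(3) = 3(6) - 3(8) = -6
y(4) = 3(-6) - 3(6) = -36
y(5) = 3(-36) - 3(-6) = -90

-90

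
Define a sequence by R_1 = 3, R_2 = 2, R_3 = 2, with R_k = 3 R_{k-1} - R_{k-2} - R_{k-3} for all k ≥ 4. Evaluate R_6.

-6

R_4 = 3(2) - 2 - 3 = 1
R_5 = 3(1) - 2 - 2 = -1
R_6 = 3(-1) - 1 - 2 = -6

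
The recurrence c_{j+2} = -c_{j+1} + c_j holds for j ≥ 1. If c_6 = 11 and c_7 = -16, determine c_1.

Rearranging, c_{j-2} = c_j + c_{j-1}.
c_5 = -16 + 11 = -5
c_4 = 11 + (-5) = 6
c_3 = -5 + 6 = 1
c_2 = 6 + 1 = 7
c_1 = 1 + 7 = 8

8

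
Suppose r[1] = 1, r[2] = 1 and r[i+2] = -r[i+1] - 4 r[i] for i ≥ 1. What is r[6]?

r[3] = -1 - 4·1 = -5
r[4] = -(-5) - 4·1 = 1
r[5] = -1 - 4·(-5) = 19
r[6] = -19 - 4·1 = -23

-23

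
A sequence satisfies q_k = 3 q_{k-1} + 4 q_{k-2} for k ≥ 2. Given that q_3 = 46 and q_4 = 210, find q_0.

Rearranging, q_{k-2} = (q_k - 3 q_{k-1}) / 4.
q_2 = (210 - 3·46) / 4 = 72/4 = 18
q_1 = (46 - 3·18) / 4 = -8/4 = -2
q_0 = (18 - 3·(-2)) / 4 = 24/4 = 6

6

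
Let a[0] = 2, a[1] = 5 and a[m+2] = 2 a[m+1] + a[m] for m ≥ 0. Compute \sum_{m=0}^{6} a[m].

a[2] = 2(5) + 2 = 12
a[3] = 2(12) + 5 = 29
a[4] = 2(29) + 12 = 70
a[5] = 2(70) + 29 = 169
a[6] = 2(169) + 70 = 408
Sum = 2 + 5 + 12 + 29 + 70 + 169 + 408 = 695

695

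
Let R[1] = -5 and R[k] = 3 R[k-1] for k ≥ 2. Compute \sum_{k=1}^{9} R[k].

R[2] = 3*(-5) = -15
R[3] = 3*(-15) = -45
R[4] = 3*(-45) = -135
R[5] = 3*(-135) = -405
R[6] = 3*(-405) = -1215
R[7] = 3*(-1215) = -3645
R[8] = 3*(-3645) = -10935
R[9] = 3*(-10935) = -32805
Sum = (-5) + (-15) + (-45) + (-135) + (-405) + (-1215) + (-3645) + (-10935) + (-32805) = -49205

-49205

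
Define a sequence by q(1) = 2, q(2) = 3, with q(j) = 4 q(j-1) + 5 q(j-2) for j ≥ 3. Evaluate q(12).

40690103

q(3) = 4·3 + 5·2 = 22
q(4) = 4·22 + 5·3 = 103
q(5) = 4·103 + 5·22 = 522
q(6) = 4·522 + 5·103 = 2603
q(7) = 4·2603 + 5·522 = 13022
q(8) = 4·13022 + 5·2603 = 65103
q(9) = 4·65103 + 5·13022 = 325522
q(10) = 4·325522 + 5·65103 = 1627603
q(11) = 4·1627603 + 5·325522 = 8138022
q(12) = 4·8138022 + 5·1627603 = 40690103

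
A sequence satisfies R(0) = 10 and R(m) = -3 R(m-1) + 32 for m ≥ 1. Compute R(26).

The fixed point is 32/(1 + 3) = 8, so R(m) - 8 = -3(R(m-1) - 8).
Hence R(m) = 2·(-3)^m + 8.
R(26) = 2·(-3)^{26} + 8 = 2·2541865828329 + 8 = 5083731656666.

5083731656666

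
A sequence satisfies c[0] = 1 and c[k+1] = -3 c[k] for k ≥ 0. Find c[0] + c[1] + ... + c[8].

4921

c[1] = -3(1) = -3
c[2] = -3(-3) = 9
c[3] = -3(9) = -27
c[4] = -3(-27) = 81
c[5] = -3(81) = -243
c[6] = -3(-243) = 729
c[7] = -3(729) = -2187
c[8] = -3(-2187) = 6561
Sum = 1 + (-3) + 9 + (-27) + 81 + (-243) + 729 + (-2187) + 6561 = 4921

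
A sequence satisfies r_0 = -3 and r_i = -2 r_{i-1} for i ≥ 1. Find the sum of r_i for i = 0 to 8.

-513

r_1 = -2(-3) = 6
r_2 = -2(6) = -12
r_3 = -2(-12) = 24
r_4 = -2(24) = -48
r_5 = -2(-48) = 96
r_6 = -2(96) = -192
r_7 = -2(-192) = 384
r_8 = -2(384) = -768
Sum = (-3) + 6 + (-12) + 24 + (-48) + 96 + (-192) + 384 + (-768) = -513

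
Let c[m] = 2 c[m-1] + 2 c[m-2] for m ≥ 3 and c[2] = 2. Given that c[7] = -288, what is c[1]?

Let c[1] = v.
c[3] = 4 + 2v
c[4] = 12 + 4v
c[5] = 32 + 12v
c[6] = 88 + 32v
c[7] = 240 + 88v
So 240 + 88v = -288, giving v = -6.

-6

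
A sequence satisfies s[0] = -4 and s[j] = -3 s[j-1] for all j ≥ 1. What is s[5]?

972

s[1] = -3*(-4) = 12
s[2] = -3*12 = -36
s[3] = -3*(-36) = 108
s[4] = -3*108 = -324
s[5] = -3*(-324) = 972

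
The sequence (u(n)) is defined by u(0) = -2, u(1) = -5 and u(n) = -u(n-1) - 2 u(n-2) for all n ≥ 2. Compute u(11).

u(2) = -(-5) - 2*(-2) = 9
u(3) = -9 - 2*(-5) = 1
u(4) = -1 - 2*9 = -19
u(5) = -(-19) - 2*1 = 17
u(6) = -17 - 2*(-19) = 21
u(7) = -21 - 2*17 = -55
u(8) = -(-55) - 2*21 = 13
u(9) = -13 - 2*(-55) = 97
u(10) = -97 - 2*13 = -123
u(11) = -(-123) - 2*97 = -71

-71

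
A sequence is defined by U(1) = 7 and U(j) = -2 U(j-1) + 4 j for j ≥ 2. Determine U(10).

-2432

U(2) = -2*7 + 8 = -6
U(3) = -2*(-6) + 12 = 24
U(4) = -2*24 + 16 = -32
U(5) = -2*(-32) + 20 = 84
U(6) = -2*84 + 24 = -144
U(7) = -2*(-144) + 28 = 316
U(8) = -2*316 + 32 = -600
U(9) = -2*(-600) + 36 = 1236
U(10) = -2*1236 + 40 = -2432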